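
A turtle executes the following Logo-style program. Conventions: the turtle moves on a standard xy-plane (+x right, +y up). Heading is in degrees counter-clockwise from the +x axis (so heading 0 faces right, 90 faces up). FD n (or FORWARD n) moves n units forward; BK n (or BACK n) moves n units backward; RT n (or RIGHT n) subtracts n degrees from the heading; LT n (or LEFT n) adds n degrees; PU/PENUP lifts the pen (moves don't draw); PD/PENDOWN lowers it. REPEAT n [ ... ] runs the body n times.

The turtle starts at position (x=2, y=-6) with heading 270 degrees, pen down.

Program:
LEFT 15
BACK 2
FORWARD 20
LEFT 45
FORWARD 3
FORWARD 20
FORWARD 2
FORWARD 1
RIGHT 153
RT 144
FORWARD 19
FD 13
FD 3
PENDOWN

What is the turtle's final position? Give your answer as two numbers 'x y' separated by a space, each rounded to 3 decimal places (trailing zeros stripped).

Executing turtle program step by step:
Start: pos=(2,-6), heading=270, pen down
LT 15: heading 270 -> 285
BK 2: (2,-6) -> (1.482,-4.068) [heading=285, draw]
FD 20: (1.482,-4.068) -> (6.659,-23.387) [heading=285, draw]
LT 45: heading 285 -> 330
FD 3: (6.659,-23.387) -> (9.257,-24.887) [heading=330, draw]
FD 20: (9.257,-24.887) -> (26.577,-34.887) [heading=330, draw]
FD 2: (26.577,-34.887) -> (28.309,-35.887) [heading=330, draw]
FD 1: (28.309,-35.887) -> (29.175,-36.387) [heading=330, draw]
RT 153: heading 330 -> 177
RT 144: heading 177 -> 33
FD 19: (29.175,-36.387) -> (45.11,-26.039) [heading=33, draw]
FD 13: (45.11,-26.039) -> (56.013,-18.958) [heading=33, draw]
FD 3: (56.013,-18.958) -> (58.529,-17.324) [heading=33, draw]
PD: pen down
Final: pos=(58.529,-17.324), heading=33, 9 segment(s) drawn

Answer: 58.529 -17.324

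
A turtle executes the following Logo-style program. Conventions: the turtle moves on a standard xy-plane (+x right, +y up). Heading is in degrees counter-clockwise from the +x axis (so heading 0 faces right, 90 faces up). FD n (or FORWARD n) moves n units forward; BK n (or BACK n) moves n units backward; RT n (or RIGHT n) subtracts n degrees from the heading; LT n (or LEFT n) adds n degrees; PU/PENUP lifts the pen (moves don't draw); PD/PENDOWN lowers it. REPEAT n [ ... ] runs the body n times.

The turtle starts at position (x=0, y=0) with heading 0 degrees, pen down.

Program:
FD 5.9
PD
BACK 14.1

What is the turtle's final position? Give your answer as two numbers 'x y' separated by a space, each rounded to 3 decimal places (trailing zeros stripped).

Executing turtle program step by step:
Start: pos=(0,0), heading=0, pen down
FD 5.9: (0,0) -> (5.9,0) [heading=0, draw]
PD: pen down
BK 14.1: (5.9,0) -> (-8.2,0) [heading=0, draw]
Final: pos=(-8.2,0), heading=0, 2 segment(s) drawn

Answer: -8.2 0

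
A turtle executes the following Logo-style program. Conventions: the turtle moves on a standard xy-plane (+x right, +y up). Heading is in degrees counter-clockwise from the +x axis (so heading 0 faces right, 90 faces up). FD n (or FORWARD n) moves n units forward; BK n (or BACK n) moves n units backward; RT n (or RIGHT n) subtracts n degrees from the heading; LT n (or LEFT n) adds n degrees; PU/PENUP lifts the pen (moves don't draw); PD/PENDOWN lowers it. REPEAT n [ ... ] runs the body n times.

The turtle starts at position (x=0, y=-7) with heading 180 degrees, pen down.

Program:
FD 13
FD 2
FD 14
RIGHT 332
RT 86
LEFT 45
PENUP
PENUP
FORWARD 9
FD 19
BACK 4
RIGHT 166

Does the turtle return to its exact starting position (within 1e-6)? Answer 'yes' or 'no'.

Answer: no

Derivation:
Executing turtle program step by step:
Start: pos=(0,-7), heading=180, pen down
FD 13: (0,-7) -> (-13,-7) [heading=180, draw]
FD 2: (-13,-7) -> (-15,-7) [heading=180, draw]
FD 14: (-15,-7) -> (-29,-7) [heading=180, draw]
RT 332: heading 180 -> 208
RT 86: heading 208 -> 122
LT 45: heading 122 -> 167
PU: pen up
PU: pen up
FD 9: (-29,-7) -> (-37.769,-4.975) [heading=167, move]
FD 19: (-37.769,-4.975) -> (-56.282,-0.701) [heading=167, move]
BK 4: (-56.282,-0.701) -> (-52.385,-1.601) [heading=167, move]
RT 166: heading 167 -> 1
Final: pos=(-52.385,-1.601), heading=1, 3 segment(s) drawn

Start position: (0, -7)
Final position: (-52.385, -1.601)
Distance = 52.662; >= 1e-6 -> NOT closed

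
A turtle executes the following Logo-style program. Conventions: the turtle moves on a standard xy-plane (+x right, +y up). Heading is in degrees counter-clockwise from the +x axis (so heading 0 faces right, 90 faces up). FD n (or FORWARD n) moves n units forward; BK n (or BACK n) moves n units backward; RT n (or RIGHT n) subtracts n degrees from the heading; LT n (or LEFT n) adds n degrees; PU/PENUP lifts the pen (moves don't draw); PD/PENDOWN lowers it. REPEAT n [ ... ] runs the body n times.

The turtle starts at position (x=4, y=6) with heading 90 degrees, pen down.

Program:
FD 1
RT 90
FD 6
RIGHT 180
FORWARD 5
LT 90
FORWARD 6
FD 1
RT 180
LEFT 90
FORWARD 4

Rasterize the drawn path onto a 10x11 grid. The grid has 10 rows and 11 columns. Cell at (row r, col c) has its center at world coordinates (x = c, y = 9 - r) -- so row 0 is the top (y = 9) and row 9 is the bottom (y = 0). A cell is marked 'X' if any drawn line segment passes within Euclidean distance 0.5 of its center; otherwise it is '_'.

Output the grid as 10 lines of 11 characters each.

Segment 0: (4,6) -> (4,7)
Segment 1: (4,7) -> (10,7)
Segment 2: (10,7) -> (5,7)
Segment 3: (5,7) -> (5,1)
Segment 4: (5,1) -> (5,-0)
Segment 5: (5,-0) -> (1,-0)

Answer: ___________
___________
____XXXXXXX
____XX_____
_____X_____
_____X_____
_____X_____
_____X_____
_____X_____
_XXXXX_____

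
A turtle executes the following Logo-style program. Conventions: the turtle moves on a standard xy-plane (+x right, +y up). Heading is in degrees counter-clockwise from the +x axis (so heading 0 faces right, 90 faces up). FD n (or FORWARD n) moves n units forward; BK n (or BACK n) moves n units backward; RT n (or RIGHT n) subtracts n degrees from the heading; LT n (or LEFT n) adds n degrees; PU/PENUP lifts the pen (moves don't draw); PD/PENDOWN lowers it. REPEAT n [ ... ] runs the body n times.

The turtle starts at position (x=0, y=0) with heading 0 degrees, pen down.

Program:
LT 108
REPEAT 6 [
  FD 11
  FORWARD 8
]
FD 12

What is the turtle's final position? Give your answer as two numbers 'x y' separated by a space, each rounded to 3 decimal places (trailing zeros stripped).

Answer: -38.936 119.833

Derivation:
Executing turtle program step by step:
Start: pos=(0,0), heading=0, pen down
LT 108: heading 0 -> 108
REPEAT 6 [
  -- iteration 1/6 --
  FD 11: (0,0) -> (-3.399,10.462) [heading=108, draw]
  FD 8: (-3.399,10.462) -> (-5.871,18.07) [heading=108, draw]
  -- iteration 2/6 --
  FD 11: (-5.871,18.07) -> (-9.271,28.532) [heading=108, draw]
  FD 8: (-9.271,28.532) -> (-11.743,36.14) [heading=108, draw]
  -- iteration 3/6 --
  FD 11: (-11.743,36.14) -> (-15.142,46.602) [heading=108, draw]
  FD 8: (-15.142,46.602) -> (-17.614,54.21) [heading=108, draw]
  -- iteration 4/6 --
  FD 11: (-17.614,54.21) -> (-21.013,64.672) [heading=108, draw]
  FD 8: (-21.013,64.672) -> (-23.485,72.28) [heading=108, draw]
  -- iteration 5/6 --
  FD 11: (-23.485,72.28) -> (-26.884,82.742) [heading=108, draw]
  FD 8: (-26.884,82.742) -> (-29.357,90.35) [heading=108, draw]
  -- iteration 6/6 --
  FD 11: (-29.357,90.35) -> (-32.756,100.812) [heading=108, draw]
  FD 8: (-32.756,100.812) -> (-35.228,108.42) [heading=108, draw]
]
FD 12: (-35.228,108.42) -> (-38.936,119.833) [heading=108, draw]
Final: pos=(-38.936,119.833), heading=108, 13 segment(s) drawn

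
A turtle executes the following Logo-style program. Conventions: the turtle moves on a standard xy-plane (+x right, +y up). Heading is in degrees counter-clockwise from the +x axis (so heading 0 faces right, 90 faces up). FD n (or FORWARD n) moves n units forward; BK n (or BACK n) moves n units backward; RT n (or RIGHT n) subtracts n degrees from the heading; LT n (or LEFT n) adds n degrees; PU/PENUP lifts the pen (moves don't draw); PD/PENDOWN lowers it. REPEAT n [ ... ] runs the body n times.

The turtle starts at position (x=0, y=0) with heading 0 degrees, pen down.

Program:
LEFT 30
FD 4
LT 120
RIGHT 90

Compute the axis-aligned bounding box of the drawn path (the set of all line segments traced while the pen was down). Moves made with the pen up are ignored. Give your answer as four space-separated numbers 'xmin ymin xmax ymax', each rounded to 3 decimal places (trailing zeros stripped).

Answer: 0 0 3.464 2

Derivation:
Executing turtle program step by step:
Start: pos=(0,0), heading=0, pen down
LT 30: heading 0 -> 30
FD 4: (0,0) -> (3.464,2) [heading=30, draw]
LT 120: heading 30 -> 150
RT 90: heading 150 -> 60
Final: pos=(3.464,2), heading=60, 1 segment(s) drawn

Segment endpoints: x in {0, 3.464}, y in {0, 2}
xmin=0, ymin=0, xmax=3.464, ymax=2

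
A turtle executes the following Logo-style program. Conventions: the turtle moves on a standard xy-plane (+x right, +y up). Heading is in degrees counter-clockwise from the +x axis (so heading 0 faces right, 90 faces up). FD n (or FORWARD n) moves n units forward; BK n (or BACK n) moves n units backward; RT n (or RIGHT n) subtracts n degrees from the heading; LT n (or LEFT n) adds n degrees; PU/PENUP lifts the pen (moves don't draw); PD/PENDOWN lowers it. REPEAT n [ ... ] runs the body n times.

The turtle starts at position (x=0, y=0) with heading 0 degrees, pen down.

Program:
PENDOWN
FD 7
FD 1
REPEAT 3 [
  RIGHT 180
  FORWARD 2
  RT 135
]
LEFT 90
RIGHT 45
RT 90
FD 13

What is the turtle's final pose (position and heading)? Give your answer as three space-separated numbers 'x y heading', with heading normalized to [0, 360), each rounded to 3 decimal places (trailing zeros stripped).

Answer: 4.586 9.586 90

Derivation:
Executing turtle program step by step:
Start: pos=(0,0), heading=0, pen down
PD: pen down
FD 7: (0,0) -> (7,0) [heading=0, draw]
FD 1: (7,0) -> (8,0) [heading=0, draw]
REPEAT 3 [
  -- iteration 1/3 --
  RT 180: heading 0 -> 180
  FD 2: (8,0) -> (6,0) [heading=180, draw]
  RT 135: heading 180 -> 45
  -- iteration 2/3 --
  RT 180: heading 45 -> 225
  FD 2: (6,0) -> (4.586,-1.414) [heading=225, draw]
  RT 135: heading 225 -> 90
  -- iteration 3/3 --
  RT 180: heading 90 -> 270
  FD 2: (4.586,-1.414) -> (4.586,-3.414) [heading=270, draw]
  RT 135: heading 270 -> 135
]
LT 90: heading 135 -> 225
RT 45: heading 225 -> 180
RT 90: heading 180 -> 90
FD 13: (4.586,-3.414) -> (4.586,9.586) [heading=90, draw]
Final: pos=(4.586,9.586), heading=90, 6 segment(s) drawn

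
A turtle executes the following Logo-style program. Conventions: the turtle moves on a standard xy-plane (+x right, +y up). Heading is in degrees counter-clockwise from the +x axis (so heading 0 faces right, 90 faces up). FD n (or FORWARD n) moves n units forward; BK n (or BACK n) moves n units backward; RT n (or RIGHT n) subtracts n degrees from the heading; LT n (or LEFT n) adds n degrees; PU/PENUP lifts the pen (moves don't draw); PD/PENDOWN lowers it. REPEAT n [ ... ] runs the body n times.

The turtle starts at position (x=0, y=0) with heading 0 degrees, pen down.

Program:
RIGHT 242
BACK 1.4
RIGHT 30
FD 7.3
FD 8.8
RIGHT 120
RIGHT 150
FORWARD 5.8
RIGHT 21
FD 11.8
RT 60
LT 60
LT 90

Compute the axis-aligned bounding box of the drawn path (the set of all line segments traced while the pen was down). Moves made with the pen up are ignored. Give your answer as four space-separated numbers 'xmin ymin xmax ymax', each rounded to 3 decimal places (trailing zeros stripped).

Answer: -15.439 -1.236 1.219 19.667

Derivation:
Executing turtle program step by step:
Start: pos=(0,0), heading=0, pen down
RT 242: heading 0 -> 118
BK 1.4: (0,0) -> (0.657,-1.236) [heading=118, draw]
RT 30: heading 118 -> 88
FD 7.3: (0.657,-1.236) -> (0.912,6.059) [heading=88, draw]
FD 8.8: (0.912,6.059) -> (1.219,14.854) [heading=88, draw]
RT 120: heading 88 -> 328
RT 150: heading 328 -> 178
FD 5.8: (1.219,14.854) -> (-4.577,15.056) [heading=178, draw]
RT 21: heading 178 -> 157
FD 11.8: (-4.577,15.056) -> (-15.439,19.667) [heading=157, draw]
RT 60: heading 157 -> 97
LT 60: heading 97 -> 157
LT 90: heading 157 -> 247
Final: pos=(-15.439,19.667), heading=247, 5 segment(s) drawn

Segment endpoints: x in {-15.439, -4.577, 0, 0.657, 0.912, 1.219}, y in {-1.236, 0, 6.059, 14.854, 15.056, 19.667}
xmin=-15.439, ymin=-1.236, xmax=1.219, ymax=19.667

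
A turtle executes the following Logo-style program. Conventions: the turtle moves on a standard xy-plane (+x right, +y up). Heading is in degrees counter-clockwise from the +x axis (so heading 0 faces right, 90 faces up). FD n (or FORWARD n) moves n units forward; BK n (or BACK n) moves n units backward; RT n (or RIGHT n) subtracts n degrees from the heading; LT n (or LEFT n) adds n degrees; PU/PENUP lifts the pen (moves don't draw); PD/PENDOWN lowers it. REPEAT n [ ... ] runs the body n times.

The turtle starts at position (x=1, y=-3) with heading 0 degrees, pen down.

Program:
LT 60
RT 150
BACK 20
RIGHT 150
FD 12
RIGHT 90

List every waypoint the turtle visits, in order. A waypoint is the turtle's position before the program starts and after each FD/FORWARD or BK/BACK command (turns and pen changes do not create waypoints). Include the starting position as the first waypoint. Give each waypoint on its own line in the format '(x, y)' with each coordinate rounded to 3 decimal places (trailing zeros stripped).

Answer: (1, -3)
(1, 17)
(-5, 27.392)

Derivation:
Executing turtle program step by step:
Start: pos=(1,-3), heading=0, pen down
LT 60: heading 0 -> 60
RT 150: heading 60 -> 270
BK 20: (1,-3) -> (1,17) [heading=270, draw]
RT 150: heading 270 -> 120
FD 12: (1,17) -> (-5,27.392) [heading=120, draw]
RT 90: heading 120 -> 30
Final: pos=(-5,27.392), heading=30, 2 segment(s) drawn
Waypoints (3 total):
(1, -3)
(1, 17)
(-5, 27.392)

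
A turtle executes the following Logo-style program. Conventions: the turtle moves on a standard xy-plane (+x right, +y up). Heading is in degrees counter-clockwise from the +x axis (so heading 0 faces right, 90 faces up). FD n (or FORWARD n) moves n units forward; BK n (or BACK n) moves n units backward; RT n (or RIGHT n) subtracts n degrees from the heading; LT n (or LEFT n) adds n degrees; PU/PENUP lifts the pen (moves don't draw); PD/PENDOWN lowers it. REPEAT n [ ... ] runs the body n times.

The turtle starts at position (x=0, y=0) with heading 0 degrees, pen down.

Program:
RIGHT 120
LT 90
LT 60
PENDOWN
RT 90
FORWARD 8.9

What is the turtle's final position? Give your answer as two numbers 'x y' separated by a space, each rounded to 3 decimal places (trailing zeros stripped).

Executing turtle program step by step:
Start: pos=(0,0), heading=0, pen down
RT 120: heading 0 -> 240
LT 90: heading 240 -> 330
LT 60: heading 330 -> 30
PD: pen down
RT 90: heading 30 -> 300
FD 8.9: (0,0) -> (4.45,-7.708) [heading=300, draw]
Final: pos=(4.45,-7.708), heading=300, 1 segment(s) drawn

Answer: 4.45 -7.708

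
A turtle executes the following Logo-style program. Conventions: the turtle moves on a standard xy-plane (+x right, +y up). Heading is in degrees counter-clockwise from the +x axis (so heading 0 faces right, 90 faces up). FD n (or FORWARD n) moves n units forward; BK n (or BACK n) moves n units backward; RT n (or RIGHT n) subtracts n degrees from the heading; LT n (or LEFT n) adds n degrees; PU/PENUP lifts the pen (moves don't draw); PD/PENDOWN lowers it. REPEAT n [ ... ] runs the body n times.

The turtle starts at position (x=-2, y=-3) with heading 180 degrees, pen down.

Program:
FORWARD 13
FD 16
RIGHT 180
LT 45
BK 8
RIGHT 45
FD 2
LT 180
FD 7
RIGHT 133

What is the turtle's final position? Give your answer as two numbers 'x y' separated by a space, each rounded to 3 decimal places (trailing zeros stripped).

Executing turtle program step by step:
Start: pos=(-2,-3), heading=180, pen down
FD 13: (-2,-3) -> (-15,-3) [heading=180, draw]
FD 16: (-15,-3) -> (-31,-3) [heading=180, draw]
RT 180: heading 180 -> 0
LT 45: heading 0 -> 45
BK 8: (-31,-3) -> (-36.657,-8.657) [heading=45, draw]
RT 45: heading 45 -> 0
FD 2: (-36.657,-8.657) -> (-34.657,-8.657) [heading=0, draw]
LT 180: heading 0 -> 180
FD 7: (-34.657,-8.657) -> (-41.657,-8.657) [heading=180, draw]
RT 133: heading 180 -> 47
Final: pos=(-41.657,-8.657), heading=47, 5 segment(s) drawn

Answer: -41.657 -8.657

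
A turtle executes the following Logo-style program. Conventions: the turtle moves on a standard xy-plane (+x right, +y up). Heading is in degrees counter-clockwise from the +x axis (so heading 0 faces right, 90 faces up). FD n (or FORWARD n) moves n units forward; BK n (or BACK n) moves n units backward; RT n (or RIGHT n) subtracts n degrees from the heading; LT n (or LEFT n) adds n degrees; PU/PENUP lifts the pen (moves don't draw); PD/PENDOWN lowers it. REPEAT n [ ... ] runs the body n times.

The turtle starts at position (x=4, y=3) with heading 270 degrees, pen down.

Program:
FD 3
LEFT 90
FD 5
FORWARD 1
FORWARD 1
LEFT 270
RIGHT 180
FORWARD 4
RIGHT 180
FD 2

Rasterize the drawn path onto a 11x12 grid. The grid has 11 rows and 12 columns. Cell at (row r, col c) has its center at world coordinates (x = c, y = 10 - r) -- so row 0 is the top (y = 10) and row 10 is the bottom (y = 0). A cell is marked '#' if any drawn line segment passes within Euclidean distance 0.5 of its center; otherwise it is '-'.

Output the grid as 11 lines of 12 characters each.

Segment 0: (4,3) -> (4,0)
Segment 1: (4,0) -> (9,-0)
Segment 2: (9,-0) -> (10,-0)
Segment 3: (10,-0) -> (11,-0)
Segment 4: (11,-0) -> (11,4)
Segment 5: (11,4) -> (11,2)

Answer: ------------
------------
------------
------------
------------
------------
-----------#
----#------#
----#------#
----#------#
----########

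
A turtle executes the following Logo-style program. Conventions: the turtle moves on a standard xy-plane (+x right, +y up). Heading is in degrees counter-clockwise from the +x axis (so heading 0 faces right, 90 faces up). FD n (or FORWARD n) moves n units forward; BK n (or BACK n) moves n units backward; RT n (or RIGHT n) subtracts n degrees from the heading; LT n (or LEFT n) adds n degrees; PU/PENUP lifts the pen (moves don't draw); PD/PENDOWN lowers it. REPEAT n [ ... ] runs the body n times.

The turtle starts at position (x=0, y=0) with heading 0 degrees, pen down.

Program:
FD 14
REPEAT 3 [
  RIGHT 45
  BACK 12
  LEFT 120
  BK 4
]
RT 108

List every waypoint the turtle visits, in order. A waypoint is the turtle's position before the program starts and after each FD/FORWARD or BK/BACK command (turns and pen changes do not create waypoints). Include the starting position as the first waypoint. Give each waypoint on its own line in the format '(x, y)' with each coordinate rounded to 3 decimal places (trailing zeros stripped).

Answer: (0, 0)
(14, 0)
(5.515, 8.485)
(4.479, 4.622)
(-5.913, -1.378)
(-2.449, -3.378)
(0.657, -14.97)
(3.485, -12.141)

Derivation:
Executing turtle program step by step:
Start: pos=(0,0), heading=0, pen down
FD 14: (0,0) -> (14,0) [heading=0, draw]
REPEAT 3 [
  -- iteration 1/3 --
  RT 45: heading 0 -> 315
  BK 12: (14,0) -> (5.515,8.485) [heading=315, draw]
  LT 120: heading 315 -> 75
  BK 4: (5.515,8.485) -> (4.479,4.622) [heading=75, draw]
  -- iteration 2/3 --
  RT 45: heading 75 -> 30
  BK 12: (4.479,4.622) -> (-5.913,-1.378) [heading=30, draw]
  LT 120: heading 30 -> 150
  BK 4: (-5.913,-1.378) -> (-2.449,-3.378) [heading=150, draw]
  -- iteration 3/3 --
  RT 45: heading 150 -> 105
  BK 12: (-2.449,-3.378) -> (0.657,-14.97) [heading=105, draw]
  LT 120: heading 105 -> 225
  BK 4: (0.657,-14.97) -> (3.485,-12.141) [heading=225, draw]
]
RT 108: heading 225 -> 117
Final: pos=(3.485,-12.141), heading=117, 7 segment(s) drawn
Waypoints (8 total):
(0, 0)
(14, 0)
(5.515, 8.485)
(4.479, 4.622)
(-5.913, -1.378)
(-2.449, -3.378)
(0.657, -14.97)
(3.485, -12.141)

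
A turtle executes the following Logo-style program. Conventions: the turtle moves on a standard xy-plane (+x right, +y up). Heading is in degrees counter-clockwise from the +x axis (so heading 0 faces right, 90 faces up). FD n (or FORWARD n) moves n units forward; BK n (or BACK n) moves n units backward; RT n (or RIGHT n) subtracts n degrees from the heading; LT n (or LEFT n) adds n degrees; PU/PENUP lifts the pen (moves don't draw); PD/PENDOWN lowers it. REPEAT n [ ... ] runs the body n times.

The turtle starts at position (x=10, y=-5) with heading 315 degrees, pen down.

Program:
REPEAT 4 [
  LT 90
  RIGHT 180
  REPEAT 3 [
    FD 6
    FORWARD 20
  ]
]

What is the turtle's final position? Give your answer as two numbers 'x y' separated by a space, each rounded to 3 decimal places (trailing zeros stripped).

Answer: 10 -5

Derivation:
Executing turtle program step by step:
Start: pos=(10,-5), heading=315, pen down
REPEAT 4 [
  -- iteration 1/4 --
  LT 90: heading 315 -> 45
  RT 180: heading 45 -> 225
  REPEAT 3 [
    -- iteration 1/3 --
    FD 6: (10,-5) -> (5.757,-9.243) [heading=225, draw]
    FD 20: (5.757,-9.243) -> (-8.385,-23.385) [heading=225, draw]
    -- iteration 2/3 --
    FD 6: (-8.385,-23.385) -> (-12.627,-27.627) [heading=225, draw]
    FD 20: (-12.627,-27.627) -> (-26.77,-41.77) [heading=225, draw]
    -- iteration 3/3 --
    FD 6: (-26.77,-41.77) -> (-31.012,-46.012) [heading=225, draw]
    FD 20: (-31.012,-46.012) -> (-45.154,-60.154) [heading=225, draw]
  ]
  -- iteration 2/4 --
  LT 90: heading 225 -> 315
  RT 180: heading 315 -> 135
  REPEAT 3 [
    -- iteration 1/3 --
    FD 6: (-45.154,-60.154) -> (-49.397,-55.912) [heading=135, draw]
    FD 20: (-49.397,-55.912) -> (-63.539,-41.77) [heading=135, draw]
    -- iteration 2/3 --
    FD 6: (-63.539,-41.77) -> (-67.782,-37.527) [heading=135, draw]
    FD 20: (-67.782,-37.527) -> (-81.924,-23.385) [heading=135, draw]
    -- iteration 3/3 --
    FD 6: (-81.924,-23.385) -> (-86.167,-19.142) [heading=135, draw]
    FD 20: (-86.167,-19.142) -> (-100.309,-5) [heading=135, draw]
  ]
  -- iteration 3/4 --
  LT 90: heading 135 -> 225
  RT 180: heading 225 -> 45
  REPEAT 3 [
    -- iteration 1/3 --
    FD 6: (-100.309,-5) -> (-96.066,-0.757) [heading=45, draw]
    FD 20: (-96.066,-0.757) -> (-81.924,13.385) [heading=45, draw]
    -- iteration 2/3 --
    FD 6: (-81.924,13.385) -> (-77.681,17.627) [heading=45, draw]
    FD 20: (-77.681,17.627) -> (-63.539,31.77) [heading=45, draw]
    -- iteration 3/3 --
    FD 6: (-63.539,31.77) -> (-59.296,36.012) [heading=45, draw]
    FD 20: (-59.296,36.012) -> (-45.154,50.154) [heading=45, draw]
  ]
  -- iteration 4/4 --
  LT 90: heading 45 -> 135
  RT 180: heading 135 -> 315
  REPEAT 3 [
    -- iteration 1/3 --
    FD 6: (-45.154,50.154) -> (-40.912,45.912) [heading=315, draw]
    FD 20: (-40.912,45.912) -> (-26.77,31.77) [heading=315, draw]
    -- iteration 2/3 --
    FD 6: (-26.77,31.77) -> (-22.527,27.527) [heading=315, draw]
    FD 20: (-22.527,27.527) -> (-8.385,13.385) [heading=315, draw]
    -- iteration 3/3 --
    FD 6: (-8.385,13.385) -> (-4.142,9.142) [heading=315, draw]
    FD 20: (-4.142,9.142) -> (10,-5) [heading=315, draw]
  ]
]
Final: pos=(10,-5), heading=315, 24 segment(s) drawn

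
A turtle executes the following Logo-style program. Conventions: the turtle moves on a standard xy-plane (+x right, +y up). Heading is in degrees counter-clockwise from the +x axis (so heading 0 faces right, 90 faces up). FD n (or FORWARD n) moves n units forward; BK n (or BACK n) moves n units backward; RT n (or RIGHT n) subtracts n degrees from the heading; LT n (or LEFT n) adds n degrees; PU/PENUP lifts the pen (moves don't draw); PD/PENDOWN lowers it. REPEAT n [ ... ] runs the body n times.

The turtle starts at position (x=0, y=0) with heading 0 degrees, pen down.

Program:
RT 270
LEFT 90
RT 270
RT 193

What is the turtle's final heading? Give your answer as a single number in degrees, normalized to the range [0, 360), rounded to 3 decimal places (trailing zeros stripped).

Answer: 77

Derivation:
Executing turtle program step by step:
Start: pos=(0,0), heading=0, pen down
RT 270: heading 0 -> 90
LT 90: heading 90 -> 180
RT 270: heading 180 -> 270
RT 193: heading 270 -> 77
Final: pos=(0,0), heading=77, 0 segment(s) drawn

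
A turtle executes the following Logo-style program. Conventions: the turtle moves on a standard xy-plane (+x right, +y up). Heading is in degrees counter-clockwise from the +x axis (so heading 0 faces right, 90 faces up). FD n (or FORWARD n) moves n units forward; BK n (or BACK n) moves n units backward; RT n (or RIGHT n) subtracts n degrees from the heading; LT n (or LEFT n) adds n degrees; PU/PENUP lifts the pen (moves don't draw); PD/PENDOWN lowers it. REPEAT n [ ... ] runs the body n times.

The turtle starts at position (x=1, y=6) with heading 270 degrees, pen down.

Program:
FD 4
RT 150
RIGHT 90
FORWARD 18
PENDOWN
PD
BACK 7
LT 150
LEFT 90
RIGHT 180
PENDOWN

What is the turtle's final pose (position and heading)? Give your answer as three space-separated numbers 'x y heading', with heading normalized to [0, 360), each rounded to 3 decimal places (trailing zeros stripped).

Answer: 10.526 7.5 90

Derivation:
Executing turtle program step by step:
Start: pos=(1,6), heading=270, pen down
FD 4: (1,6) -> (1,2) [heading=270, draw]
RT 150: heading 270 -> 120
RT 90: heading 120 -> 30
FD 18: (1,2) -> (16.588,11) [heading=30, draw]
PD: pen down
PD: pen down
BK 7: (16.588,11) -> (10.526,7.5) [heading=30, draw]
LT 150: heading 30 -> 180
LT 90: heading 180 -> 270
RT 180: heading 270 -> 90
PD: pen down
Final: pos=(10.526,7.5), heading=90, 3 segment(s) drawn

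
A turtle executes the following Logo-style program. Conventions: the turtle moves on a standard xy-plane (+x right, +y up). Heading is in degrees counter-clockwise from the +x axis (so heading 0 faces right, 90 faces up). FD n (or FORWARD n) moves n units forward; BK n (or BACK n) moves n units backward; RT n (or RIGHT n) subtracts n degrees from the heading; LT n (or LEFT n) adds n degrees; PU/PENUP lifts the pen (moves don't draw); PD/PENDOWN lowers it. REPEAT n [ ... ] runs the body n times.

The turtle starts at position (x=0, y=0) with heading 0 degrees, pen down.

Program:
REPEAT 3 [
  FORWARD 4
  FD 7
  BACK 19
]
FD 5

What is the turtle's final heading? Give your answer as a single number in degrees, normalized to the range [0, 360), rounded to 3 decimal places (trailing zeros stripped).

Executing turtle program step by step:
Start: pos=(0,0), heading=0, pen down
REPEAT 3 [
  -- iteration 1/3 --
  FD 4: (0,0) -> (4,0) [heading=0, draw]
  FD 7: (4,0) -> (11,0) [heading=0, draw]
  BK 19: (11,0) -> (-8,0) [heading=0, draw]
  -- iteration 2/3 --
  FD 4: (-8,0) -> (-4,0) [heading=0, draw]
  FD 7: (-4,0) -> (3,0) [heading=0, draw]
  BK 19: (3,0) -> (-16,0) [heading=0, draw]
  -- iteration 3/3 --
  FD 4: (-16,0) -> (-12,0) [heading=0, draw]
  FD 7: (-12,0) -> (-5,0) [heading=0, draw]
  BK 19: (-5,0) -> (-24,0) [heading=0, draw]
]
FD 5: (-24,0) -> (-19,0) [heading=0, draw]
Final: pos=(-19,0), heading=0, 10 segment(s) drawn

Answer: 0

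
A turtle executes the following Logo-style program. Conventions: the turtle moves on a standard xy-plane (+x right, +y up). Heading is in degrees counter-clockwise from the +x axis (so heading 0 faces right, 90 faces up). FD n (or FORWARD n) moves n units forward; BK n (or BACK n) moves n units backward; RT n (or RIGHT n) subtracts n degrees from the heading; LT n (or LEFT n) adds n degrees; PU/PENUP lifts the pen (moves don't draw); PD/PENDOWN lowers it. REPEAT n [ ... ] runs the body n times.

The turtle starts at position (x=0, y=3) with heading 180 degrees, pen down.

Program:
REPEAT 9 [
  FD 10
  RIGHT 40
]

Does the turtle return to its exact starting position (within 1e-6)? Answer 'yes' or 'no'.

Executing turtle program step by step:
Start: pos=(0,3), heading=180, pen down
REPEAT 9 [
  -- iteration 1/9 --
  FD 10: (0,3) -> (-10,3) [heading=180, draw]
  RT 40: heading 180 -> 140
  -- iteration 2/9 --
  FD 10: (-10,3) -> (-17.66,9.428) [heading=140, draw]
  RT 40: heading 140 -> 100
  -- iteration 3/9 --
  FD 10: (-17.66,9.428) -> (-19.397,19.276) [heading=100, draw]
  RT 40: heading 100 -> 60
  -- iteration 4/9 --
  FD 10: (-19.397,19.276) -> (-14.397,27.936) [heading=60, draw]
  RT 40: heading 60 -> 20
  -- iteration 5/9 --
  FD 10: (-14.397,27.936) -> (-5,31.356) [heading=20, draw]
  RT 40: heading 20 -> 340
  -- iteration 6/9 --
  FD 10: (-5,31.356) -> (4.397,27.936) [heading=340, draw]
  RT 40: heading 340 -> 300
  -- iteration 7/9 --
  FD 10: (4.397,27.936) -> (9.397,19.276) [heading=300, draw]
  RT 40: heading 300 -> 260
  -- iteration 8/9 --
  FD 10: (9.397,19.276) -> (7.66,9.428) [heading=260, draw]
  RT 40: heading 260 -> 220
  -- iteration 9/9 --
  FD 10: (7.66,9.428) -> (0,3) [heading=220, draw]
  RT 40: heading 220 -> 180
]
Final: pos=(0,3), heading=180, 9 segment(s) drawn

Start position: (0, 3)
Final position: (0, 3)
Distance = 0; < 1e-6 -> CLOSED

Answer: yes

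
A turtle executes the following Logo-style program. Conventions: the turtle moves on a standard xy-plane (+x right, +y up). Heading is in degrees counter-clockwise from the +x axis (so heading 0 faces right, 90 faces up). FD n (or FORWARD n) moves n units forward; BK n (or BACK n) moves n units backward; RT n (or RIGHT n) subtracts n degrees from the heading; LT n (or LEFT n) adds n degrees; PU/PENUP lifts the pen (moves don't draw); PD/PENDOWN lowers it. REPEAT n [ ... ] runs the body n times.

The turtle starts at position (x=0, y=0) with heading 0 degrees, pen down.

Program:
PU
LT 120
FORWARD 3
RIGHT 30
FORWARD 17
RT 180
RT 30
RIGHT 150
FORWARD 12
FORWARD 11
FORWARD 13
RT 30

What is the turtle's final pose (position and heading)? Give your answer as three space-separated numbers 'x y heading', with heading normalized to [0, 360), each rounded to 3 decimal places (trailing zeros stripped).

Answer: -1.5 55.598 60

Derivation:
Executing turtle program step by step:
Start: pos=(0,0), heading=0, pen down
PU: pen up
LT 120: heading 0 -> 120
FD 3: (0,0) -> (-1.5,2.598) [heading=120, move]
RT 30: heading 120 -> 90
FD 17: (-1.5,2.598) -> (-1.5,19.598) [heading=90, move]
RT 180: heading 90 -> 270
RT 30: heading 270 -> 240
RT 150: heading 240 -> 90
FD 12: (-1.5,19.598) -> (-1.5,31.598) [heading=90, move]
FD 11: (-1.5,31.598) -> (-1.5,42.598) [heading=90, move]
FD 13: (-1.5,42.598) -> (-1.5,55.598) [heading=90, move]
RT 30: heading 90 -> 60
Final: pos=(-1.5,55.598), heading=60, 0 segment(s) drawn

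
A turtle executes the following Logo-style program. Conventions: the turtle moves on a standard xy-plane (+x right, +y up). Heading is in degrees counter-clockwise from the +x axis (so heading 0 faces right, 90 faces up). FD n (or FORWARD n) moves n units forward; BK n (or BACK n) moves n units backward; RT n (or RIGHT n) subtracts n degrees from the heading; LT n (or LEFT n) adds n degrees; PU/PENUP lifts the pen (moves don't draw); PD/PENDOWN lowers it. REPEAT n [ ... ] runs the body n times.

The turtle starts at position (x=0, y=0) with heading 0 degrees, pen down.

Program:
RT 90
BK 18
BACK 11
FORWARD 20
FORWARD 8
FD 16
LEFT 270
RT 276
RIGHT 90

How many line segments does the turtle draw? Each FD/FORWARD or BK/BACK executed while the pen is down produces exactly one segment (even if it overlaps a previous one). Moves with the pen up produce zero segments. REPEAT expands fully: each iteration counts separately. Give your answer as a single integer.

Executing turtle program step by step:
Start: pos=(0,0), heading=0, pen down
RT 90: heading 0 -> 270
BK 18: (0,0) -> (0,18) [heading=270, draw]
BK 11: (0,18) -> (0,29) [heading=270, draw]
FD 20: (0,29) -> (0,9) [heading=270, draw]
FD 8: (0,9) -> (0,1) [heading=270, draw]
FD 16: (0,1) -> (0,-15) [heading=270, draw]
LT 270: heading 270 -> 180
RT 276: heading 180 -> 264
RT 90: heading 264 -> 174
Final: pos=(0,-15), heading=174, 5 segment(s) drawn
Segments drawn: 5

Answer: 5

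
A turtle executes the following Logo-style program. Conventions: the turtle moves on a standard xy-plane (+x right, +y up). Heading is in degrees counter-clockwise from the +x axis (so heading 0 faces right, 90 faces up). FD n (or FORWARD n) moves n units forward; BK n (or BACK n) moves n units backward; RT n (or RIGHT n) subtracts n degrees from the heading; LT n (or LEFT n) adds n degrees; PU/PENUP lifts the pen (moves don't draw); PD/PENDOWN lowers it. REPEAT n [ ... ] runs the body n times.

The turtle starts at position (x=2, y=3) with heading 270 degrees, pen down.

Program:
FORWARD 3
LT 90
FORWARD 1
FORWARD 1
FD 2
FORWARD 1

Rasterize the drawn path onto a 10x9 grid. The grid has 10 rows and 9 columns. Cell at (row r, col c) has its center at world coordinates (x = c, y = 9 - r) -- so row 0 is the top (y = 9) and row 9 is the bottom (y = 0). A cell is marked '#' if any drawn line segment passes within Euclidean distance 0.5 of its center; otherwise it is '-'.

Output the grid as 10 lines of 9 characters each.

Answer: ---------
---------
---------
---------
---------
---------
--#------
--#------
--#------
--######-

Derivation:
Segment 0: (2,3) -> (2,0)
Segment 1: (2,0) -> (3,-0)
Segment 2: (3,-0) -> (4,-0)
Segment 3: (4,-0) -> (6,-0)
Segment 4: (6,-0) -> (7,-0)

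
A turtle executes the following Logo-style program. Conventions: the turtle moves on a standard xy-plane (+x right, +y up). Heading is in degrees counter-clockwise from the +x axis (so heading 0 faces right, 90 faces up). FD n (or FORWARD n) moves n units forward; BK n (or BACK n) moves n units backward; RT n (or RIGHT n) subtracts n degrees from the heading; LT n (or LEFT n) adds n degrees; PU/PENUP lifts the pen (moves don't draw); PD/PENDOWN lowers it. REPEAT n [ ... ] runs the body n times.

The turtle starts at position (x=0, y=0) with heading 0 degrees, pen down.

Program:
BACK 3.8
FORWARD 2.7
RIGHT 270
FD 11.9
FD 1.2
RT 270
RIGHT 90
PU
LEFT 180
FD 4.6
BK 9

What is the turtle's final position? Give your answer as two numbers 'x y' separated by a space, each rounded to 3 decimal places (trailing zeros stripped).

Answer: -1.1 17.5

Derivation:
Executing turtle program step by step:
Start: pos=(0,0), heading=0, pen down
BK 3.8: (0,0) -> (-3.8,0) [heading=0, draw]
FD 2.7: (-3.8,0) -> (-1.1,0) [heading=0, draw]
RT 270: heading 0 -> 90
FD 11.9: (-1.1,0) -> (-1.1,11.9) [heading=90, draw]
FD 1.2: (-1.1,11.9) -> (-1.1,13.1) [heading=90, draw]
RT 270: heading 90 -> 180
RT 90: heading 180 -> 90
PU: pen up
LT 180: heading 90 -> 270
FD 4.6: (-1.1,13.1) -> (-1.1,8.5) [heading=270, move]
BK 9: (-1.1,8.5) -> (-1.1,17.5) [heading=270, move]
Final: pos=(-1.1,17.5), heading=270, 4 segment(s) drawn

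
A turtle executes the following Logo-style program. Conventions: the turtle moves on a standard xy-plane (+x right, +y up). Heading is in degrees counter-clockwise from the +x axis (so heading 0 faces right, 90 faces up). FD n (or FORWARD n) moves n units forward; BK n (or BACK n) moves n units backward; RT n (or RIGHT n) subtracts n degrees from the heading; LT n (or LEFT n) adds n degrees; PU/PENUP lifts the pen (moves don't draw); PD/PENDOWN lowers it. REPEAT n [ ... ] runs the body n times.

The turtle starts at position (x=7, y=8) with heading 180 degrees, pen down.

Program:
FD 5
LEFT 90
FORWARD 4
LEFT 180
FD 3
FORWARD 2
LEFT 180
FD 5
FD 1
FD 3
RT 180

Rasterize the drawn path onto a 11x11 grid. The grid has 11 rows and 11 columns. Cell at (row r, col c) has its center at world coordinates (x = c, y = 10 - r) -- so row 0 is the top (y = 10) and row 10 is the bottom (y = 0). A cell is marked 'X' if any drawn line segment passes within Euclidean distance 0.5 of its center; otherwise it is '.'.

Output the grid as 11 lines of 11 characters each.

Answer: ...........
..X........
..XXXXXX...
..X........
..X........
..X........
..X........
..X........
..X........
..X........
..X........

Derivation:
Segment 0: (7,8) -> (2,8)
Segment 1: (2,8) -> (2,4)
Segment 2: (2,4) -> (2,7)
Segment 3: (2,7) -> (2,9)
Segment 4: (2,9) -> (2,4)
Segment 5: (2,4) -> (2,3)
Segment 6: (2,3) -> (2,0)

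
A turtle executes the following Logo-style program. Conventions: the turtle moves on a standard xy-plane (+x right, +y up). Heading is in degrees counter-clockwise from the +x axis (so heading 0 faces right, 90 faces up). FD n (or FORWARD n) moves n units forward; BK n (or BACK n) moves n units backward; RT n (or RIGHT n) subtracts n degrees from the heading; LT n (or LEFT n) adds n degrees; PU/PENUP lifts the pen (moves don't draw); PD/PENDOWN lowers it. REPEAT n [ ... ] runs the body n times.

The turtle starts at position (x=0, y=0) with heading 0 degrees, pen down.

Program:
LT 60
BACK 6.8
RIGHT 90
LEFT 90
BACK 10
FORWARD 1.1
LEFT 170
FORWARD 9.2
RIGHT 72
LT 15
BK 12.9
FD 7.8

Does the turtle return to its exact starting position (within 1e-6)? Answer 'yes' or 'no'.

Executing turtle program step by step:
Start: pos=(0,0), heading=0, pen down
LT 60: heading 0 -> 60
BK 6.8: (0,0) -> (-3.4,-5.889) [heading=60, draw]
RT 90: heading 60 -> 330
LT 90: heading 330 -> 60
BK 10: (-3.4,-5.889) -> (-8.4,-14.549) [heading=60, draw]
FD 1.1: (-8.4,-14.549) -> (-7.85,-13.597) [heading=60, draw]
LT 170: heading 60 -> 230
FD 9.2: (-7.85,-13.597) -> (-13.764,-20.644) [heading=230, draw]
RT 72: heading 230 -> 158
LT 15: heading 158 -> 173
BK 12.9: (-13.764,-20.644) -> (-0.96,-22.216) [heading=173, draw]
FD 7.8: (-0.96,-22.216) -> (-8.702,-21.266) [heading=173, draw]
Final: pos=(-8.702,-21.266), heading=173, 6 segment(s) drawn

Start position: (0, 0)
Final position: (-8.702, -21.266)
Distance = 22.977; >= 1e-6 -> NOT closed

Answer: no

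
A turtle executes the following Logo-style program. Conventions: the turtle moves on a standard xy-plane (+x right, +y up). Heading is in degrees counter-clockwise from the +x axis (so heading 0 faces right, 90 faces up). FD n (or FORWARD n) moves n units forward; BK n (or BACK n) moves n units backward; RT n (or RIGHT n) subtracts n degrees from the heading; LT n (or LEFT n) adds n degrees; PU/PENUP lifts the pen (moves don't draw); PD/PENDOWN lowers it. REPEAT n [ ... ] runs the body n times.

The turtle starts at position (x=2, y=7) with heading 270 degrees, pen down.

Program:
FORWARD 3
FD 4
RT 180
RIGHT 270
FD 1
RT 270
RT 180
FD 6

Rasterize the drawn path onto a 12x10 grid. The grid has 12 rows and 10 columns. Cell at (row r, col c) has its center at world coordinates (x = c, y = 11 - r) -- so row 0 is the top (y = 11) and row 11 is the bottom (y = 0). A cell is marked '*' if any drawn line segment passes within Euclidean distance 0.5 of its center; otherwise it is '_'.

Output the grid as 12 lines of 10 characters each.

Segment 0: (2,7) -> (2,4)
Segment 1: (2,4) -> (2,0)
Segment 2: (2,0) -> (1,-0)
Segment 3: (1,-0) -> (1,6)

Answer: __________
__________
__________
__________
__*_______
_**_______
_**_______
_**_______
_**_______
_**_______
_**_______
_**_______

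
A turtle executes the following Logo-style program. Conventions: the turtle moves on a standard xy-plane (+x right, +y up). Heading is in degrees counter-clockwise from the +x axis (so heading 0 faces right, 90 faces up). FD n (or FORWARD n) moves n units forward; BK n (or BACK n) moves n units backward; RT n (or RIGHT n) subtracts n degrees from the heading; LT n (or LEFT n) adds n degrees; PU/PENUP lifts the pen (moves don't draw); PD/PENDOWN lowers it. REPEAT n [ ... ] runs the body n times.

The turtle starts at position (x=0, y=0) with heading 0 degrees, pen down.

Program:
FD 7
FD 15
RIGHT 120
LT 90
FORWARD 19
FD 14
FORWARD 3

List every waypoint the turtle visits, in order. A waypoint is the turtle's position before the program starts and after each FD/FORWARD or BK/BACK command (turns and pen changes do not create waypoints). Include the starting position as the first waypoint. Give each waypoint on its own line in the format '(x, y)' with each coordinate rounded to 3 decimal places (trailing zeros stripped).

Answer: (0, 0)
(7, 0)
(22, 0)
(38.454, -9.5)
(50.579, -16.5)
(53.177, -18)

Derivation:
Executing turtle program step by step:
Start: pos=(0,0), heading=0, pen down
FD 7: (0,0) -> (7,0) [heading=0, draw]
FD 15: (7,0) -> (22,0) [heading=0, draw]
RT 120: heading 0 -> 240
LT 90: heading 240 -> 330
FD 19: (22,0) -> (38.454,-9.5) [heading=330, draw]
FD 14: (38.454,-9.5) -> (50.579,-16.5) [heading=330, draw]
FD 3: (50.579,-16.5) -> (53.177,-18) [heading=330, draw]
Final: pos=(53.177,-18), heading=330, 5 segment(s) drawn
Waypoints (6 total):
(0, 0)
(7, 0)
(22, 0)
(38.454, -9.5)
(50.579, -16.5)
(53.177, -18)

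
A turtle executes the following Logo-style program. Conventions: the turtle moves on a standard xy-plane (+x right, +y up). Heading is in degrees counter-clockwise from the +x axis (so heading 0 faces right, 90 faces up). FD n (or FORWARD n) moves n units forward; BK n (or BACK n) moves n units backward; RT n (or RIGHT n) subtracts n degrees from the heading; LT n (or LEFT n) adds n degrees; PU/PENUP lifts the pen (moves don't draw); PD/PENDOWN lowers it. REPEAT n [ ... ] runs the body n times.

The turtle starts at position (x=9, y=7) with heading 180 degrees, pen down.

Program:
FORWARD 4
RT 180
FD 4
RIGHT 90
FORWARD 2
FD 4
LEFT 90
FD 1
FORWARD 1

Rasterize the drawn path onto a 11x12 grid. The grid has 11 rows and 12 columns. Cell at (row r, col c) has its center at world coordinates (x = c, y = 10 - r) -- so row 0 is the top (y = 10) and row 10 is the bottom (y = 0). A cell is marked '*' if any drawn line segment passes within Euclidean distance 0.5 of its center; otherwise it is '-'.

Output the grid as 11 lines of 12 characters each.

Segment 0: (9,7) -> (5,7)
Segment 1: (5,7) -> (9,7)
Segment 2: (9,7) -> (9,5)
Segment 3: (9,5) -> (9,1)
Segment 4: (9,1) -> (10,1)
Segment 5: (10,1) -> (11,1)

Answer: ------------
------------
------------
-----*****--
---------*--
---------*--
---------*--
---------*--
---------*--
---------***
------------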